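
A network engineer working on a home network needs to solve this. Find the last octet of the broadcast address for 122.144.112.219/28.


Given: IP = 122.144.112.219, prefix = /28
Host bits = 32 - 28 = 4
Network last octet = 219 AND mask = 208
Host part size = 2^4 - 1 = 15
Broadcast last octet = 208 OR 15 = 223

223


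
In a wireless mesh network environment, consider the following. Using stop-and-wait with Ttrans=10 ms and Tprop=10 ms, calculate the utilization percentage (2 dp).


Given: Ttrans = 10 ms, Tprop = 10 ms
RTT = 2 * Tprop = 2 * 10 = 20 ms
U = Ttrans / (Ttrans + RTT)
U = 10 / (10 + 20)
U = 10 / 30 = 0.333333
U% = 33.33%

33.33


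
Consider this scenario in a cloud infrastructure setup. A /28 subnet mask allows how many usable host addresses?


Given: subnet mask /28
Host bits = 32 - 28 = 4
Total addresses = 2^4 = 16
Usable hosts = 16 - 2 (network + broadcast) = 14

14


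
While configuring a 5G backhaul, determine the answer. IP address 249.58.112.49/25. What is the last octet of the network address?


Given: IP = 249.58.112.49, prefix = /25
Subnet mask = 255.255.255.128
Last octet of IP: 49
Last octet of mask: 128
Network last octet = 49 AND 128 = 0

0


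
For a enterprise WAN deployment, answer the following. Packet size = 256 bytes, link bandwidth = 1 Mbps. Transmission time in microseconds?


Given: packet = 256 bytes, bandwidth = 1 Mbps
Packet in bits = 256 * 8 = 2048 bits
Bandwidth = 1 * 10^6 = 1000000 bps
Time = 2048 / 1000000 seconds
Time in us = 2048 * 10^6 / 1000000 = 2048

2048


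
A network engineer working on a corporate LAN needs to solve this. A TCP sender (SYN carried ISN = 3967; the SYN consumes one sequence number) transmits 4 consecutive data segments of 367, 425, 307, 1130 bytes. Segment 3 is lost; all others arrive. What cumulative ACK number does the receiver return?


SYN uses sequence number 3967; first data byte = ISN + 1 = 3968.
Segment 1: SEQ = 3968, len = 367 B, covers [3968, 4334]
Segment 2: SEQ = 4335, len = 425 B, covers [4335, 4759]
Segment 3: SEQ = 4760, len = 307 B, covers [4760, 5066] [LOST]
Segment 4: SEQ = 5067, len = 1130 B, covers [5067, 6196]
In-order data received: bytes [3968, 4759] (segments 1..2).
Segment 3 missing -> gap begins at byte 4760; later segments buffered out of order.
Cumulative ACK = next expected in-order byte = 3968 + 367 + 425 = 4760

4760


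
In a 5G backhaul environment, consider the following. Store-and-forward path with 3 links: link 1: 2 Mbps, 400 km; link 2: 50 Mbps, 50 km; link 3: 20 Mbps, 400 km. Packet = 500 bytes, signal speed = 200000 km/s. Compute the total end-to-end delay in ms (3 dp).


Packet = 500 bytes = 4000 bits. Store-and-forward: sum (t_trans + t_prop) per link.
Link 1: t_trans = 4000/(2*10^6) s = 2.0000 ms; t_prop = 400/200000 s = 2.0000 ms; subtotal = 4.0000 ms
Link 2: t_trans = 4000/(50*10^6) s = 0.0800 ms; t_prop = 50/200000 s = 0.2500 ms; subtotal = 0.3300 ms
Link 3: t_trans = 4000/(20*10^6) s = 0.2000 ms; t_prop = 400/200000 s = 2.0000 ms; subtotal = 2.2000 ms
End-to-end = 4.0000 + 0.3300 + 2.2000 = 6.5300 ms -> 6.530 ms (3 dp)

6.530


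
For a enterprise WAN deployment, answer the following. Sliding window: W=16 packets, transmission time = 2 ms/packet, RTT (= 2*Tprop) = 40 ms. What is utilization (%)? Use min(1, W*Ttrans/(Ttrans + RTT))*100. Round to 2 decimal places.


Given: W = 16, Ttrans = 2 ms, RTT = 40 ms (= 2 * Tprop, Tprop = 20 ms)
Cycle time = Ttrans + RTT = 2 + 40 = 42 ms (first packet sent until its ACK returns)
W * Ttrans = 16 * 2 = 32 ms of sending per cycle
W * Ttrans / (Ttrans + RTT) = 32 / 42 = 0.761905
U = min(1, 0.761905) = 0.761905
U% = 76.19%

76.19


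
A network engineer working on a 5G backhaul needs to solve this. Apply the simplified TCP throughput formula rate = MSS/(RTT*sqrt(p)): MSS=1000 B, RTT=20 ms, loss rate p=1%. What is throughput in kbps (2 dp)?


Given: MSS = 1000 bytes, RTT = 20 ms, loss = 1%
RTT in seconds = 20 / 1000 = 0.02
Loss rate = 1% = 0.01
sqrt(loss) = sqrt(0.01) = 0.1
Throughput (bytes/s) = 1000 / (0.02 * 0.1) = 500000.0000
Throughput (kbps) = 500000.0000 * 8 / 1000 = 4000.000000 -> 4000.00 kbps (2 dp)

4000.00


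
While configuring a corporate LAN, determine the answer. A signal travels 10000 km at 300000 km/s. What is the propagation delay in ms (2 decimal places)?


Given: distance = 10000 km, speed = 300000 km/s
Delay = distance / speed = 10000 / 300000 seconds
Delay in ms = 10000 * 1000 / 300000
Delay = 33.3333 ms
Rounded to 2 dp = 33.33 ms

33.33


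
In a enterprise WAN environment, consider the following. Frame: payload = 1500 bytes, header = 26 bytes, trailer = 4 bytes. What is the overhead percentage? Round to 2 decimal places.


Given: payload = 1500 B, header = 26 B, trailer = 4 B
Overhead bytes = header + trailer = 26 + 4 = 30
Total frame = payload + overhead = 1500 + 30 = 1530
Overhead % = 30 / 1530 * 100 = 1.9608% -> 1.96% (2 dp)

1.96


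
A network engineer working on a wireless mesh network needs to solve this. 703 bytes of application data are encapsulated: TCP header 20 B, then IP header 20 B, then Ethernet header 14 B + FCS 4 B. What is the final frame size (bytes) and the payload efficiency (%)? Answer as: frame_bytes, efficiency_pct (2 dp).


TCP segment = 703 + 20 = 723 B
IP packet = 723 + 20 = 743 B
Ethernet frame = 743 + 14 + 4 = 761 B
Efficiency = app / frame = 703 / 761 = 0.923784 = 92.3784% -> 92.38% (2 dp)

761, 92.38


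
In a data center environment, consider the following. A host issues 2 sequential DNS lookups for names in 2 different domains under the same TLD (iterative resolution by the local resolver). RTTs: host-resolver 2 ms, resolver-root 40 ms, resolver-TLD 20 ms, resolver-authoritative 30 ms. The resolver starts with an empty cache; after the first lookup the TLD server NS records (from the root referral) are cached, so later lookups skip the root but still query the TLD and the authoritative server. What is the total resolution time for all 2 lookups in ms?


Lookup 1 (cold cache): local + root + TLD + auth = 2 + 40 + 20 + 30 = 92 ms
Lookups 2..2 (TLD NS cached -> skip root; new domain -> still ask TLD and auth): local + TLD + auth = 2 + 20 + 30 = 52 ms each
Remaining 1 lookups: 1 * 52 = 52 ms
Total = 92 + 52 = 144 ms

144


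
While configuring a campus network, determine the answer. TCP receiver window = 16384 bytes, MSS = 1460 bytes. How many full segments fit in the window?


Given: RWND = 16384 bytes, MSS = 1460 bytes
Full segments = floor(RWND / MSS)
Full segments = floor(16384 / 1460)
Full segments = floor(11.2219) = 11

11


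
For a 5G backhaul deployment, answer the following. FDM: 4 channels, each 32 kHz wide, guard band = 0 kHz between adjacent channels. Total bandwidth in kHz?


Given: 4 channels, 32 kHz each, guard = 0 kHz
Channel bandwidth = 4 * 32 = 128 kHz
Guard bands = 3 gaps * 0 kHz = 0 kHz
Total = 128 + 0 = 128 kHz

128


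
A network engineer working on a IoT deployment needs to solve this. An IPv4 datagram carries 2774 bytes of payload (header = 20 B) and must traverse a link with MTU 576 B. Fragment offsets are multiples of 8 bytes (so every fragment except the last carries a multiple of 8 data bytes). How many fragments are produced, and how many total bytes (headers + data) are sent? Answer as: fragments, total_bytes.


Max data per non-final fragment = floor((MTU - header)/8)*8 = floor((576 - 20)/8)*8 = floor(556/8)*8 = 552 B
Final fragment needs no 8-byte alignment: it can carry up to MTU - header = 556 B
Non-final fragments needed = ceil((payload - 556) / 552) = ceil(2218/552) = ceil(4.0181) = 5
Number of fragments = 5 + 1 = 6
Fragment sizes (data): 5 * 552 B + 14 B (last, 14 <= 556 OK)
Total bytes sent = payload + n_frags * header = 2774 + 6*20 = 2774 + 120 = 2894 B

6, 2894


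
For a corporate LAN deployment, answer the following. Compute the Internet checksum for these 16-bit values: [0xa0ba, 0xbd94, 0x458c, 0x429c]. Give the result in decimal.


Given words: [0xa0ba, 0xbd94, 0x458c, 0x429c]
Step 1: Sum all words
Raw sum = 41146 + 48532 + 17804 + 17052 = 124534
Step 2: Fold carry: (58998 + 1) = 58999
One's complement = ~58999 & 0xFFFF = 6536

6536


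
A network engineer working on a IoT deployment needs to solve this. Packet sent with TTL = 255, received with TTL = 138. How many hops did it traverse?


Given: initial TTL = 255, received TTL = 138
Hops = initial TTL - received TTL
Hops = 255 - 138 = 117

117


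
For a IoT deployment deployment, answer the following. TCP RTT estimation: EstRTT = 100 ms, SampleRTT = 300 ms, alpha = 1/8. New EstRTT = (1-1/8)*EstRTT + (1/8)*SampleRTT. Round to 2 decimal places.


Given: EstRTT = 100 ms, SampleRTT = 300 ms, alpha = 1/8
New EstRTT = (1 - alpha) * EstRTT + alpha * SampleRTT
(7/8) * 100 = 87.5
(1/8) * 300 = 37.5
New EstRTT = 87.5 + 37.5 = 125 ms -> 125.00 ms (2 dp)

125.00


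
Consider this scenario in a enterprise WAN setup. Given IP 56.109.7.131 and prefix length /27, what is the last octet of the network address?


Given: IP = 56.109.7.131, prefix = /27
Subnet mask = 255.255.255.224
Last octet of IP: 131
Last octet of mask: 224
Network last octet = 131 AND 224 = 128

128


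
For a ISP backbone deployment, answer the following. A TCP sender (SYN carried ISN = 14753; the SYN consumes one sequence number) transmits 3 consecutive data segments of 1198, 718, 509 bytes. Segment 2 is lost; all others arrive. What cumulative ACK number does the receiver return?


SYN uses sequence number 14753; first data byte = ISN + 1 = 14754.
Segment 1: SEQ = 14754, len = 1198 B, covers [14754, 15951]
Segment 2: SEQ = 15952, len = 718 B, covers [15952, 16669] [LOST]
Segment 3: SEQ = 16670, len = 509 B, covers [16670, 17178]
In-order data received: bytes [14754, 15951] (segments 1..1).
Segment 2 missing -> gap begins at byte 15952; later segments buffered out of order.
Cumulative ACK = next expected in-order byte = 14754 + 1198 = 15952

15952


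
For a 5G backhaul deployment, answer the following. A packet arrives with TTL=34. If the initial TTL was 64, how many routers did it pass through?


Given: initial TTL = 64, received TTL = 34
Hops = initial TTL - received TTL
Hops = 64 - 34 = 30

30


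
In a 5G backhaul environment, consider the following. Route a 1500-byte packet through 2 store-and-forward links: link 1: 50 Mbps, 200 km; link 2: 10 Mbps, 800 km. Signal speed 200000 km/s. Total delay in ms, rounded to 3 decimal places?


Packet = 1500 bytes = 12000 bits. Store-and-forward: sum (t_trans + t_prop) per link.
Link 1: t_trans = 12000/(50*10^6) s = 0.2400 ms; t_prop = 200/200000 s = 1.0000 ms; subtotal = 1.2400 ms
Link 2: t_trans = 12000/(10*10^6) s = 1.2000 ms; t_prop = 800/200000 s = 4.0000 ms; subtotal = 5.2000 ms
End-to-end = 1.2400 + 5.2000 = 6.4400 ms -> 6.440 ms (3 dp)

6.440


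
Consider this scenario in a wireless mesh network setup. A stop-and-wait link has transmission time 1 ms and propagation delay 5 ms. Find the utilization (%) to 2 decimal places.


Given: Ttrans = 1 ms, Tprop = 5 ms
RTT = 2 * Tprop = 2 * 5 = 10 ms
U = Ttrans / (Ttrans + RTT)
U = 1 / (1 + 10)
U = 1 / 11 = 0.090909
U% = 9.09%

9.09


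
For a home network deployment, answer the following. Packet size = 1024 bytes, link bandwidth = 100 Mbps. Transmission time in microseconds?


Given: packet = 1024 bytes, bandwidth = 100 Mbps
Packet in bits = 1024 * 8 = 8192 bits
Bandwidth = 100 * 10^6 = 100000000 bps
Time = 8192 / 100000000 seconds
Time in us = 8192 * 10^6 / 100000000 = 81.92

81.92


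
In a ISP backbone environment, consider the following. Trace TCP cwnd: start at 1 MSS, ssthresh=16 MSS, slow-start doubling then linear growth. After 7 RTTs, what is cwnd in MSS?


RTT 0: cwnd = 1 MSS (initial)
RTT 1: cwnd = 2 MSS (slow start, doubled)
RTT 2: cwnd = 4 MSS (slow start, doubled)
RTT 3: cwnd = 8 MSS (slow start, doubled)
RTT 4: cwnd = 16 MSS (slow start, doubled)
RTT 5: cwnd = 17 MSS (congestion avoidance, +1)
RTT 6: cwnd = 18 MSS (congestion avoidance, +1)
RTT 7: cwnd = 19 MSS (congestion avoidance, +1)

19


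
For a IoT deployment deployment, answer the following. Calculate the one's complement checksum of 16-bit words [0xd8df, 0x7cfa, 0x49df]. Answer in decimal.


Given words: [0xd8df, 0x7cfa, 0x49df]
Step 1: Sum all words
Raw sum = 55519 + 31994 + 18911 = 106424
Step 2: Fold carry: (40888 + 1) = 40889
One's complement = ~40889 & 0xFFFF = 24646

24646


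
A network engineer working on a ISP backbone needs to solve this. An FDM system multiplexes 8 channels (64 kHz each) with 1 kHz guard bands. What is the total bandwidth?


Given: 8 channels, 64 kHz each, guard = 1 kHz
Channel bandwidth = 8 * 64 = 512 kHz
Guard bands = 7 gaps * 1 kHz = 7 kHz
Total = 512 + 7 = 519 kHz

519


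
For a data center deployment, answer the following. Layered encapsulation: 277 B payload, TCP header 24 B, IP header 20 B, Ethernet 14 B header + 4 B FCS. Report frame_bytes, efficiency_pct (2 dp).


TCP segment = 277 + 24 = 301 B
IP packet = 301 + 20 = 321 B
Ethernet frame = 321 + 14 + 4 = 339 B
Efficiency = app / frame = 277 / 339 = 0.817109 = 81.7109% -> 81.71% (2 dp)

339, 81.71


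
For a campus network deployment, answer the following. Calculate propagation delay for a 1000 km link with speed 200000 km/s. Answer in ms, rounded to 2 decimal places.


Given: distance = 1000 km, speed = 200000 km/s
Delay = distance / speed = 1000 / 200000 seconds
Delay in ms = 1000 * 1000 / 200000
Delay = 5.0000 ms
Rounded to 2 dp = 5.00 ms

5.00


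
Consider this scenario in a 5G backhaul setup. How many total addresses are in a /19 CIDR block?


Given: CIDR prefix /19
Host bits = 32 - 19 = 13
Total addresses = 2^13 = 8192

8192


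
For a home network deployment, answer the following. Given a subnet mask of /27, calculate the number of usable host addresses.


Given: subnet mask /27
Host bits = 32 - 27 = 5
Total addresses = 2^5 = 32
Usable hosts = 32 - 2 (network + broadcast) = 30

30


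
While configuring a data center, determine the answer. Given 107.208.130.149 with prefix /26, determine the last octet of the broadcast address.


Given: IP = 107.208.130.149, prefix = /26
Host bits = 32 - 26 = 6
Network last octet = 149 AND mask = 128
Host part size = 2^6 - 1 = 63
Broadcast last octet = 128 OR 63 = 191

191


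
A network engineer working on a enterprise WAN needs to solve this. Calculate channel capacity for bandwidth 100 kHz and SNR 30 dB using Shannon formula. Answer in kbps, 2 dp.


Given: B = 100 kHz, SNR = 30 dB
SNR linear = 10^(30/10) = 1000
1 + SNR = 1001
log2(1001) = 9.9672262588
C = 100 * 1000 * 9.9672262588 = 996722.6259 bps
C = 996.722626 kbps -> 996.72 kbps (2 dp)

996.72


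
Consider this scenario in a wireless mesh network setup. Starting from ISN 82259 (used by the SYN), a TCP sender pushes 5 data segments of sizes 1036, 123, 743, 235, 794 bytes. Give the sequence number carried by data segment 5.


The SYN occupies sequence number ISN = 82259, so the first data byte is ISN + 1 = 82260.
SEQ of data segment i = (ISN + 1) + sum of payload sizes of segments 1..i-1.
Segment 1: SEQ = 82260, payload = 1036 bytes
Segment 2: SEQ = 83296, payload = 123 bytes
Segment 3: SEQ = 83419, payload = 743 bytes
Segment 4: SEQ = 84162, payload = 235 bytes
Segment 5: SEQ = 84397, payload = 794 bytes
SEQ of segment 5 = 82260 + 1036 + 123 + 743 + 235 = 84397

84397


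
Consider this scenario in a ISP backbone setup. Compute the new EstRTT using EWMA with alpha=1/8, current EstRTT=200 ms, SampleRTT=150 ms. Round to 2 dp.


Given: EstRTT = 200 ms, SampleRTT = 150 ms, alpha = 1/8
New EstRTT = (1 - alpha) * EstRTT + alpha * SampleRTT
(7/8) * 200 = 175
(1/8) * 150 = 18.75
New EstRTT = 175 + 18.75 = 193.75 ms -> 193.75 ms (2 dp)

193.75


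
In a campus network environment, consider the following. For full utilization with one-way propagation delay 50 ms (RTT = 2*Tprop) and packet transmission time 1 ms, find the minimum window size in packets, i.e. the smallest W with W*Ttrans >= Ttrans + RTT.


Given: Ttrans = 1 ms, RTT = 100 ms (= 2 * Tprop, Tprop = 50 ms)
Time until first ACK returns = Ttrans + RTT = 1 + 100 = 101 ms
Need W * Ttrans >= Ttrans + RTT  ->  W >= (Ttrans + RTT) / Ttrans
(Ttrans + RTT) / Ttrans = 101 / 1 = 101
W_min = ceil(101) = 101

101


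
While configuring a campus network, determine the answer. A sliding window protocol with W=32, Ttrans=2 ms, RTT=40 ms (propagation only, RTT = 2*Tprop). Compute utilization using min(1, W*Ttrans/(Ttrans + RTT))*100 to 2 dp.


Given: W = 32, Ttrans = 2 ms, RTT = 40 ms (= 2 * Tprop, Tprop = 20 ms)
Cycle time = Ttrans + RTT = 2 + 40 = 42 ms (first packet sent until its ACK returns)
W * Ttrans = 32 * 2 = 64 ms of sending per cycle
W * Ttrans / (Ttrans + RTT) = 64 / 42 = 1.523810
U = min(1, 1.523810) = 1.000000
U% = 100.00%

100.00


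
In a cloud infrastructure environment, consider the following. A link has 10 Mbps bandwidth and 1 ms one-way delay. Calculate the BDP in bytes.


Given: bandwidth = 10 Mbps, delay = 1 ms
BDP in bits = 10 * 10^6 * 1 / 1000
BDP in bits = 10000
BDP in bytes = 10000 / 8 = 1250

1250


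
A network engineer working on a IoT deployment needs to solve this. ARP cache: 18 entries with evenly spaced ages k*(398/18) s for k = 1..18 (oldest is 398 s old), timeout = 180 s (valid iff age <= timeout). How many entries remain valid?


Ages are k * 398/18 s for k = 1..18 (spacing = 22.1111 s).
Entry k is valid iff k * 398/18 <= 180 iff k <= 18 * 180 / 398 = 8.1407
n_valid = floor(8.1407) = 8
(n_stale = 18 - 8 = 10)

8


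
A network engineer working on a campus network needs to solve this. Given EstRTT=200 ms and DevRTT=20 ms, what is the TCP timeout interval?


Given: EstRTT = 200 ms, DevRTT = 20 ms
Timeout = EstRTT + 4 * DevRTT
4 * DevRTT = 4 * 20 = 80
Timeout = 200 + 80 = 280 ms

280


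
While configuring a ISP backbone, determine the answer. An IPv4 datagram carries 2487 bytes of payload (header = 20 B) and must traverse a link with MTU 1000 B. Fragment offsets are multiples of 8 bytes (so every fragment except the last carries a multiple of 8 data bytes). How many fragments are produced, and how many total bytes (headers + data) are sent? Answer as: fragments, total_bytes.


Max data per non-final fragment = floor((MTU - header)/8)*8 = floor((1000 - 20)/8)*8 = floor(980/8)*8 = 976 B
Final fragment needs no 8-byte alignment: it can carry up to MTU - header = 980 B
Non-final fragments needed = ceil((payload - 980) / 976) = ceil(1507/976) = ceil(1.5441) = 2
Number of fragments = 2 + 1 = 3
Fragment sizes (data): 2 * 976 B + 535 B (last, 535 <= 980 OK)
Total bytes sent = payload + n_frags * header = 2487 + 3*20 = 2487 + 60 = 2547 B

3, 2547


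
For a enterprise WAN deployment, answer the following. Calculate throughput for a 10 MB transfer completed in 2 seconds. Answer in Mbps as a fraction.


Given: file = 10 MB, time = 2 s
File in Mb = 10 * 8 = 80 Mb
Throughput = 80 / 2 Mbps
Throughput = 40 Mbps

40


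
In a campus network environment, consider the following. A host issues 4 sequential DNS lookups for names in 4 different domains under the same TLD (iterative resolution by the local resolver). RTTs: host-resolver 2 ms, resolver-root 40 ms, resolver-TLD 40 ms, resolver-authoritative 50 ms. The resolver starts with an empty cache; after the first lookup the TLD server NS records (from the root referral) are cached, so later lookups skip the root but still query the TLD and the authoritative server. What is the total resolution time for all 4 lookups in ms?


Lookup 1 (cold cache): local + root + TLD + auth = 2 + 40 + 40 + 50 = 132 ms
Lookups 2..4 (TLD NS cached -> skip root; new domain -> still ask TLD and auth): local + TLD + auth = 2 + 40 + 50 = 92 ms each
Remaining 3 lookups: 3 * 92 = 276 ms
Total = 132 + 276 = 408 ms

408


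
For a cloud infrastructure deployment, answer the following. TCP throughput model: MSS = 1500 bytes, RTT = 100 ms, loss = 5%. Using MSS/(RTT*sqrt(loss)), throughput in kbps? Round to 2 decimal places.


Given: MSS = 1500 bytes, RTT = 100 ms, loss = 5%
RTT in seconds = 100 / 1000 = 0.1
Loss rate = 5% = 0.05
sqrt(loss) = sqrt(0.05) = 0.223606797750
Throughput (bytes/s) = 1500 / (0.1 * 0.223606797750) = 67082.0393
Throughput (kbps) = 67082.0393 * 8 / 1000 = 536.656315 -> 536.66 kbps (2 dp)

536.66


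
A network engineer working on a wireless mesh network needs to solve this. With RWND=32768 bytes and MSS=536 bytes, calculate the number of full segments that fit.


Given: RWND = 32768 bytes, MSS = 536 bytes
Full segments = floor(RWND / MSS)
Full segments = floor(32768 / 536)
Full segments = floor(61.1343) = 61

61


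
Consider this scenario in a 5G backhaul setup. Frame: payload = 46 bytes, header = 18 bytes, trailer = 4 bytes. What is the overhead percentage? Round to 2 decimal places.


Given: payload = 46 B, header = 18 B, trailer = 4 B
Overhead bytes = header + trailer = 18 + 4 = 22
Total frame = payload + overhead = 46 + 22 = 68
Overhead % = 22 / 68 * 100 = 32.3529% -> 32.35% (2 dp)

32.35


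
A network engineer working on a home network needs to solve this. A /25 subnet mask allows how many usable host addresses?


Given: subnet mask /25
Host bits = 32 - 25 = 7
Total addresses = 2^7 = 128
Usable hosts = 128 - 2 (network + broadcast) = 126

126


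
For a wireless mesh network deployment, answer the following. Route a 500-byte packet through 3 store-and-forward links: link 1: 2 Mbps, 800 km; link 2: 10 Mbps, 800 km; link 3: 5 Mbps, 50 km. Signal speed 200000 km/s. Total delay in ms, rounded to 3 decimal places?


Packet = 500 bytes = 4000 bits. Store-and-forward: sum (t_trans + t_prop) per link.
Link 1: t_trans = 4000/(2*10^6) s = 2.0000 ms; t_prop = 800/200000 s = 4.0000 ms; subtotal = 6.0000 ms
Link 2: t_trans = 4000/(10*10^6) s = 0.4000 ms; t_prop = 800/200000 s = 4.0000 ms; subtotal = 4.4000 ms
Link 3: t_trans = 4000/(5*10^6) s = 0.8000 ms; t_prop = 50/200000 s = 0.2500 ms; subtotal = 1.0500 ms
End-to-end = 6.0000 + 4.4000 + 1.0500 = 11.4500 ms -> 11.450 ms (3 dp)

11.450


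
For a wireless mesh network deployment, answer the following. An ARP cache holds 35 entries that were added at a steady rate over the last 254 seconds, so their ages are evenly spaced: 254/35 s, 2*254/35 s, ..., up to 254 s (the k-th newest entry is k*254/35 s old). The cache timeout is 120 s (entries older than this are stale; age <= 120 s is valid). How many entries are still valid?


Ages are k * 254/35 s for k = 1..35 (spacing = 7.2571 s).
Entry k is valid iff k * 254/35 <= 120 iff k <= 35 * 120 / 254 = 16.5354
n_valid = floor(16.5354) = 16
(n_stale = 35 - 16 = 19)

16


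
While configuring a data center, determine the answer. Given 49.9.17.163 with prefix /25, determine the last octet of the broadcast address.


Given: IP = 49.9.17.163, prefix = /25
Host bits = 32 - 25 = 7
Network last octet = 163 AND mask = 128
Host part size = 2^7 - 1 = 127
Broadcast last octet = 128 OR 127 = 255

255


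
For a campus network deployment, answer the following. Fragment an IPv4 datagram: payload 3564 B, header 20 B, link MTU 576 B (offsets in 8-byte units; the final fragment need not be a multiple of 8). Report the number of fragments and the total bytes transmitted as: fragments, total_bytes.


Max data per non-final fragment = floor((MTU - header)/8)*8 = floor((576 - 20)/8)*8 = floor(556/8)*8 = 552 B
Final fragment needs no 8-byte alignment: it can carry up to MTU - header = 556 B
Non-final fragments needed = ceil((payload - 556) / 552) = ceil(3008/552) = ceil(5.4493) = 6
Number of fragments = 6 + 1 = 7
Fragment sizes (data): 6 * 552 B + 252 B (last, 252 <= 556 OK)
Total bytes sent = payload + n_frags * header = 3564 + 7*20 = 3564 + 140 = 3704 B

7, 3704


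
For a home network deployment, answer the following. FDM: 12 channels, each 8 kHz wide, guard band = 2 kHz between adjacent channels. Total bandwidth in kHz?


Given: 12 channels, 8 kHz each, guard = 2 kHz
Channel bandwidth = 12 * 8 = 96 kHz
Guard bands = 11 gaps * 2 kHz = 22 kHz
Total = 96 + 22 = 118 kHz

118


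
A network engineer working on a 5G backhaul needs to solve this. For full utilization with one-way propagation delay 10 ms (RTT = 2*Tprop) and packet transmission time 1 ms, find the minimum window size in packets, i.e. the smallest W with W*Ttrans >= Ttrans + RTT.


Given: Ttrans = 1 ms, RTT = 20 ms (= 2 * Tprop, Tprop = 10 ms)
Time until first ACK returns = Ttrans + RTT = 1 + 20 = 21 ms
Need W * Ttrans >= Ttrans + RTT  ->  W >= (Ttrans + RTT) / Ttrans
(Ttrans + RTT) / Ttrans = 21 / 1 = 21
W_min = ceil(21) = 21

21


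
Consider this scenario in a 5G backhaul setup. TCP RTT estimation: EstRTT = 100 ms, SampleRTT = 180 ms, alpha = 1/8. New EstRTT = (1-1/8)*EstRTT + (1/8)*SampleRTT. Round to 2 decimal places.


Given: EstRTT = 100 ms, SampleRTT = 180 ms, alpha = 1/8
New EstRTT = (1 - alpha) * EstRTT + alpha * SampleRTT
(7/8) * 100 = 87.5
(1/8) * 180 = 22.5
New EstRTT = 87.5 + 22.5 = 110 ms -> 110.00 ms (2 dp)

110.00


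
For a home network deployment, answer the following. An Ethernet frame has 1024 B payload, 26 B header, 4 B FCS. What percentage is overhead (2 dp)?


Given: payload = 1024 B, header = 26 B, trailer = 4 B
Overhead bytes = header + trailer = 26 + 4 = 30
Total frame = payload + overhead = 1024 + 30 = 1054
Overhead % = 30 / 1054 * 100 = 2.8463% -> 2.85% (2 dp)

2.85


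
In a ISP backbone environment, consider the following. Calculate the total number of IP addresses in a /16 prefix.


Given: CIDR prefix /16
Host bits = 32 - 16 = 16
Total addresses = 2^16 = 65536

65536


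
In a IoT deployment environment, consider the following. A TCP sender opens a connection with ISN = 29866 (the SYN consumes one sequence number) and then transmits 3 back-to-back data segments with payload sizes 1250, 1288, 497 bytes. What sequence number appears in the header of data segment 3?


The SYN occupies sequence number ISN = 29866, so the first data byte is ISN + 1 = 29867.
SEQ of data segment i = (ISN + 1) + sum of payload sizes of segments 1..i-1.
Segment 1: SEQ = 29867, payload = 1250 bytes
Segment 2: SEQ = 31117, payload = 1288 bytes
Segment 3: SEQ = 32405, payload = 497 bytes
SEQ of segment 3 = 29867 + 1250 + 1288 = 32405

32405


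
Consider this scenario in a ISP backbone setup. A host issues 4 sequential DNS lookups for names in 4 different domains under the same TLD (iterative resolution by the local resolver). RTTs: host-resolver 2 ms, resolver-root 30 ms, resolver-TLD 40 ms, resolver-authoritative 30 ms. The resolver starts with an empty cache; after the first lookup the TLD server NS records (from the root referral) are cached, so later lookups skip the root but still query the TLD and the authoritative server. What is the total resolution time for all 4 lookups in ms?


Lookup 1 (cold cache): local + root + TLD + auth = 2 + 30 + 40 + 30 = 102 ms
Lookups 2..4 (TLD NS cached -> skip root; new domain -> still ask TLD and auth): local + TLD + auth = 2 + 40 + 30 = 72 ms each
Remaining 3 lookups: 3 * 72 = 216 ms
Total = 102 + 216 = 318 ms

318


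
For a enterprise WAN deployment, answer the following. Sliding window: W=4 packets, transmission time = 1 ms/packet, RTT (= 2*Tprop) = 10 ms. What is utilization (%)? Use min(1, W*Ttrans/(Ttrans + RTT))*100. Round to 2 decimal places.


Given: W = 4, Ttrans = 1 ms, RTT = 10 ms (= 2 * Tprop, Tprop = 5 ms)
Cycle time = Ttrans + RTT = 1 + 10 = 11 ms (first packet sent until its ACK returns)
W * Ttrans = 4 * 1 = 4 ms of sending per cycle
W * Ttrans / (Ttrans + RTT) = 4 / 11 = 0.363636
U = min(1, 0.363636) = 0.363636
U% = 36.36%

36.36


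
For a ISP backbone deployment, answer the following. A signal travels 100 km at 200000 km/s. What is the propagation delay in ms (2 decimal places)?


Given: distance = 100 km, speed = 200000 km/s
Delay = distance / speed = 100 / 200000 seconds
Delay in ms = 100 * 1000 / 200000
Delay = 0.5000 ms
Rounded to 2 dp = 0.50 ms

0.50


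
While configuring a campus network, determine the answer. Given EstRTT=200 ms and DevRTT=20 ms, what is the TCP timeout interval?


Given: EstRTT = 200 ms, DevRTT = 20 ms
Timeout = EstRTT + 4 * DevRTT
4 * DevRTT = 4 * 20 = 80
Timeout = 200 + 80 = 280 ms

280


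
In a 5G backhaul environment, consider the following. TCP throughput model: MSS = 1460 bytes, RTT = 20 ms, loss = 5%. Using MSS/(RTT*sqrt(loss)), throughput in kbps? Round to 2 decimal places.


Given: MSS = 1460 bytes, RTT = 20 ms, loss = 5%
RTT in seconds = 20 / 1000 = 0.02
Loss rate = 5% = 0.05
sqrt(loss) = sqrt(0.05) = 0.223606797750
Throughput (bytes/s) = 1460 / (0.02 * 0.223606797750) = 326465.9247
Throughput (kbps) = 326465.9247 * 8 / 1000 = 2611.727398 -> 2611.73 kbps (2 dp)

2611.73


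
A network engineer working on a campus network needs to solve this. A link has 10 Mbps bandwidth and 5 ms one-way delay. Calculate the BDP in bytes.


Given: bandwidth = 10 Mbps, delay = 5 ms
BDP in bits = 10 * 10^6 * 5 / 1000
BDP in bits = 50000
BDP in bytes = 50000 / 8 = 6250

6250


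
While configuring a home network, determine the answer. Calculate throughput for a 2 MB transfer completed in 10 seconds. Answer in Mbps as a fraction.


Given: file = 2 MB, time = 10 s
File in Mb = 2 * 8 = 16 Mb
Throughput = 16 / 10 Mbps
Throughput = 8/5 Mbps

8/5


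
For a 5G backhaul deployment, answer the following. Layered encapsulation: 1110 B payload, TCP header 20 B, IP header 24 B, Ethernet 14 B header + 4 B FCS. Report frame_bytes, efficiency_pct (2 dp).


TCP segment = 1110 + 20 = 1130 B
IP packet = 1130 + 24 = 1154 B
Ethernet frame = 1154 + 14 + 4 = 1172 B
Efficiency = app / frame = 1110 / 1172 = 0.947099 = 94.7099% -> 94.71% (2 dp)

1172, 94.71


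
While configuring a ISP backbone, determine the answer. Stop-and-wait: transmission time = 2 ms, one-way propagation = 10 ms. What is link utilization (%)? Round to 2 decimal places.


Given: Ttrans = 2 ms, Tprop = 10 ms
RTT = 2 * Tprop = 2 * 10 = 20 ms
U = Ttrans / (Ttrans + RTT)
U = 2 / (2 + 20)
U = 2 / 22 = 0.090909
U% = 9.09%

9.09


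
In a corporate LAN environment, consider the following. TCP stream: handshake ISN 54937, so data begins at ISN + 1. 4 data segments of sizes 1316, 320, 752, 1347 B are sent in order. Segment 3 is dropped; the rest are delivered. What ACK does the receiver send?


SYN uses sequence number 54937; first data byte = ISN + 1 = 54938.
Segment 1: SEQ = 54938, len = 1316 B, covers [54938, 56253]
Segment 2: SEQ = 56254, len = 320 B, covers [56254, 56573]
Segment 3: SEQ = 56574, len = 752 B, covers [56574, 57325] [LOST]
Segment 4: SEQ = 57326, len = 1347 B, covers [57326, 58672]
In-order data received: bytes [54938, 56573] (segments 1..2).
Segment 3 missing -> gap begins at byte 56574; later segments buffered out of order.
Cumulative ACK = next expected in-order byte = 54938 + 1316 + 320 = 56574

56574


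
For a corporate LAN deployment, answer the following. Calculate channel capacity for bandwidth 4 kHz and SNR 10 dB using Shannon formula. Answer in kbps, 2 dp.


Given: B = 4 kHz, SNR = 10 dB
SNR linear = 10^(10/10) = 10
1 + SNR = 11
log2(11) = 3.4594316186
C = 4 * 1000 * 3.4594316186 = 13837.7265 bps
C = 13.837726 kbps -> 13.84 kbps (2 dp)

13.84


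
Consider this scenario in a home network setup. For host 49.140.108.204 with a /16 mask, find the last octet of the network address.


Given: IP = 49.140.108.204, prefix = /16
Subnet mask = 255.255.0.0
Last octet of IP: 204
Last octet of mask: 0
Network last octet = 204 AND 0 = 0

0


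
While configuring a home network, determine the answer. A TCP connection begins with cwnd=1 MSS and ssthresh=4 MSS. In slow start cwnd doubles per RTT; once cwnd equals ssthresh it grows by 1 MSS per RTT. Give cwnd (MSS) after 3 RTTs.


RTT 0: cwnd = 1 MSS (initial)
RTT 1: cwnd = 2 MSS (slow start, doubled)
RTT 2: cwnd = 4 MSS (slow start, doubled)
RTT 3: cwnd = 5 MSS (congestion avoidance, +1)

5


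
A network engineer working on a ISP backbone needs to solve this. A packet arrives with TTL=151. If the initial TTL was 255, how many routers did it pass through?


Given: initial TTL = 255, received TTL = 151
Hops = initial TTL - received TTL
Hops = 255 - 151 = 104

104


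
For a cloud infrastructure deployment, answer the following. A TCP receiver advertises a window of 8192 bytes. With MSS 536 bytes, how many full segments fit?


Given: RWND = 8192 bytes, MSS = 536 bytes
Full segments = floor(RWND / MSS)
Full segments = floor(8192 / 536)
Full segments = floor(15.2836) = 15

15


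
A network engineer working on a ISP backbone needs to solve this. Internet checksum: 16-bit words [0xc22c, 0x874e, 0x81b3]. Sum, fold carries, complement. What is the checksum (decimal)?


Given words: [0xc22c, 0x874e, 0x81b3]
Step 1: Sum all words
Raw sum = 49708 + 34638 + 33203 = 117549
Step 2: Fold carry: (52013 + 1) = 52014
One's complement = ~52014 & 0xFFFF = 13521

13521


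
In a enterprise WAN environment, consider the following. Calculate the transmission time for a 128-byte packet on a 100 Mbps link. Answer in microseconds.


Given: packet = 128 bytes, bandwidth = 100 Mbps
Packet in bits = 128 * 8 = 1024 bits
Bandwidth = 100 * 10^6 = 100000000 bps
Time = 1024 / 100000000 seconds
Time in us = 1024 * 10^6 / 100000000 = 10.24

10.24


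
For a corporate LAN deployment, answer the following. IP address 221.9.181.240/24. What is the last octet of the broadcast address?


Given: IP = 221.9.181.240, prefix = /24
Host bits = 32 - 24 = 8
Network last octet = 240 AND mask = 0
Host part size = 2^8 - 1 = 255
Broadcast last octet = 0 OR 255 = 255

255


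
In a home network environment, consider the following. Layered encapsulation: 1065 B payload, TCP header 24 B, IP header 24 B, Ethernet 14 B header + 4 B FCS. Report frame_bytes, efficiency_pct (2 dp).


TCP segment = 1065 + 24 = 1089 B
IP packet = 1089 + 24 = 1113 B
Ethernet frame = 1113 + 14 + 4 = 1131 B
Efficiency = app / frame = 1065 / 1131 = 0.941645 = 94.1645% -> 94.16% (2 dp)

1131, 94.16


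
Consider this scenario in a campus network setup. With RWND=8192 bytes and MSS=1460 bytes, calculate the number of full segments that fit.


Given: RWND = 8192 bytes, MSS = 1460 bytes
Full segments = floor(RWND / MSS)
Full segments = floor(8192 / 1460)
Full segments = floor(5.611) = 5

5


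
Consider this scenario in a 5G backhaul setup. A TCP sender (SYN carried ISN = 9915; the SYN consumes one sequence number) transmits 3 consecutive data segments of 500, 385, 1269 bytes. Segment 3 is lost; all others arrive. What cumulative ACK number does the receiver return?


SYN uses sequence number 9915; first data byte = ISN + 1 = 9916.
Segment 1: SEQ = 9916, len = 500 B, covers [9916, 10415]
Segment 2: SEQ = 10416, len = 385 B, covers [10416, 10800]
Segment 3: SEQ = 10801, len = 1269 B, covers [10801, 12069] [LOST]
In-order data received: bytes [9916, 10800] (segments 1..2).
Segment 3 missing -> gap begins at byte 10801.
Cumulative ACK = next expected in-order byte = 9916 + 500 + 385 = 10801

10801


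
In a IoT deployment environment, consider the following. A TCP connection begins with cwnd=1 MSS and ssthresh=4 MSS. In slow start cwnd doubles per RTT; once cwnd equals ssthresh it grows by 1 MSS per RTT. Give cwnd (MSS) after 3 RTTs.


RTT 0: cwnd = 1 MSS (initial)
RTT 1: cwnd = 2 MSS (slow start, doubled)
RTT 2: cwnd = 4 MSS (slow start, doubled)
RTT 3: cwnd = 5 MSS (congestion avoidance, +1)

5


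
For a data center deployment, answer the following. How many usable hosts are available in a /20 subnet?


Given: subnet mask /20
Host bits = 32 - 20 = 12
Total addresses = 2^12 = 4096
Usable hosts = 4096 - 2 (network + broadcast) = 4094

4094


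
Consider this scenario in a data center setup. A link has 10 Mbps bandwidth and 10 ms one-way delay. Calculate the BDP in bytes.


Given: bandwidth = 10 Mbps, delay = 10 ms
BDP in bits = 10 * 10^6 * 10 / 1000
BDP in bits = 100000
BDP in bytes = 100000 / 8 = 12500

12500


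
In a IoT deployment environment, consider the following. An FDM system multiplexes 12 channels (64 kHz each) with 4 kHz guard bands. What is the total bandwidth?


Given: 12 channels, 64 kHz each, guard = 4 kHz
Channel bandwidth = 12 * 64 = 768 kHz
Guard bands = 11 gaps * 4 kHz = 44 kHz
Total = 768 + 44 = 812 kHz

812


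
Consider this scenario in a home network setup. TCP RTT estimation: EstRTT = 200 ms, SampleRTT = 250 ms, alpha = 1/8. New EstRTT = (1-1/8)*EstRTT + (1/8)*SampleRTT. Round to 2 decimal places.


Given: EstRTT = 200 ms, SampleRTT = 250 ms, alpha = 1/8
New EstRTT = (1 - alpha) * EstRTT + alpha * SampleRTT
(7/8) * 200 = 175
(1/8) * 250 = 31.25
New EstRTT = 175 + 31.25 = 206.25 ms -> 206.25 ms (2 dp)

206.25


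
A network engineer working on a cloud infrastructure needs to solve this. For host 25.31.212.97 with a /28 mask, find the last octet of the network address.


Given: IP = 25.31.212.97, prefix = /28
Subnet mask = 255.255.255.240
Last octet of IP: 97
Last octet of mask: 240
Network last octet = 97 AND 240 = 96

96


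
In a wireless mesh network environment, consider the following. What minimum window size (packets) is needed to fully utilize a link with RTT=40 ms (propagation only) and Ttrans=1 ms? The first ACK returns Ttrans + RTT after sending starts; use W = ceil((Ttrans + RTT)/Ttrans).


Given: Ttrans = 1 ms, RTT = 40 ms (= 2 * Tprop, Tprop = 20 ms)
Time until first ACK returns = Ttrans + RTT = 1 + 40 = 41 ms
Need W * Ttrans >= Ttrans + RTT  ->  W >= (Ttrans + RTT) / Ttrans
(Ttrans + RTT) / Ttrans = 41 / 1 = 41
W_min = ceil(41) = 41

41


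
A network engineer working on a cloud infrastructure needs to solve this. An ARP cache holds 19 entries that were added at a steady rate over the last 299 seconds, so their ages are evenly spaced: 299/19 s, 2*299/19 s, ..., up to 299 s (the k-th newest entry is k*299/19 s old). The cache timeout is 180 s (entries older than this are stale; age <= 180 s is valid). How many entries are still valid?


Ages are k * 299/19 s for k = 1..19 (spacing = 15.7368 s).
Entry k is valid iff k * 299/19 <= 180 iff k <= 19 * 180 / 299 = 11.4381
n_valid = floor(11.4381) = 11
(n_stale = 19 - 11 = 8)

11


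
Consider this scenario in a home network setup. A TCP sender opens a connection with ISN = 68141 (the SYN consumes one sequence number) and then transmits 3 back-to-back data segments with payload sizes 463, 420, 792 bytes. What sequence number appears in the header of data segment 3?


The SYN occupies sequence number ISN = 68141, so the first data byte is ISN + 1 = 68142.
SEQ of data segment i = (ISN + 1) + sum of payload sizes of segments 1..i-1.
Segment 1: SEQ = 68142, payload = 463 bytes
Segment 2: SEQ = 68605, payload = 420 bytes
Segment 3: SEQ = 69025, payload = 792 bytes
SEQ of segment 3 = 68142 + 463 + 420 = 69025

69025


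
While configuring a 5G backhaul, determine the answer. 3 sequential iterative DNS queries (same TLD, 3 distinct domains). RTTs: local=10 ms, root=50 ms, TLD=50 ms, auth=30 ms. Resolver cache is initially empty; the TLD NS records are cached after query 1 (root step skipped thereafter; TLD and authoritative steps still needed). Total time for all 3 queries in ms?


Lookup 1 (cold cache): local + root + TLD + auth = 10 + 50 + 50 + 30 = 140 ms
Lookups 2..3 (TLD NS cached -> skip root; new domain -> still ask TLD and auth): local + TLD + auth = 10 + 50 + 30 = 90 ms each
Remaining 2 lookups: 2 * 90 = 180 ms
Total = 140 + 180 = 320 ms

320


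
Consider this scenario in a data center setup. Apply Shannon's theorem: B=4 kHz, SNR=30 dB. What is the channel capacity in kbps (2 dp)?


Given: B = 4 kHz, SNR = 30 dB
SNR linear = 10^(30/10) = 1000
1 + SNR = 1001
log2(1001) = 9.9672262588
C = 4 * 1000 * 9.9672262588 = 39868.9050 bps
C = 39.868905 kbps -> 39.87 kbps (2 dp)

39.87


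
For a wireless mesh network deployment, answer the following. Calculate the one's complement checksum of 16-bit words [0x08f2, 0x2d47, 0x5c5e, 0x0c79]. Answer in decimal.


Given words: [0x08f2, 0x2d47, 0x5c5e, 0x0c79]
Step 1: Sum all words
Raw sum = 2290 + 11591 + 23646 + 3193 = 40720
One's complement = ~40720 & 0xFFFF = 24815

24815
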